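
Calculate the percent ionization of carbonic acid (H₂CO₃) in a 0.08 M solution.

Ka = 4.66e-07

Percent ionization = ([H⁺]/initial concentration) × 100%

Using Ka equilibrium: x² + Ka×x - Ka×C = 0. Solving: [H⁺] = 1.9285e-04. Percent = (1.9285e-04/0.08) × 100

Percent ionization = 0.241%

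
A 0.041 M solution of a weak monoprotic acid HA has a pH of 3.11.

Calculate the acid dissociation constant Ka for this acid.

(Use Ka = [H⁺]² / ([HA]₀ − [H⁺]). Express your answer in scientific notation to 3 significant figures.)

[H⁺] = 10^(−pH) = 10^(−3.11) = 7.762e-04 M. For HA ⇌ H⁺ + A⁻, Ka = [H⁺][A⁻]/[HA] = [H⁺]² / ([HA]₀ − [H⁺]) = (7.762e-04)² / (0.041 − 7.762e-04) = 1.50e-05.

K_a = 1.50e-05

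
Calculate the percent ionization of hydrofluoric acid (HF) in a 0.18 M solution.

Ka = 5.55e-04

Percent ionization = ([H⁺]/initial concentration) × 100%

Using Ka equilibrium: x² + Ka×x - Ka×C = 0. Solving: [H⁺] = 9.7214e-03. Percent = (9.7214e-03/0.18) × 100

Percent ionization = 5.4%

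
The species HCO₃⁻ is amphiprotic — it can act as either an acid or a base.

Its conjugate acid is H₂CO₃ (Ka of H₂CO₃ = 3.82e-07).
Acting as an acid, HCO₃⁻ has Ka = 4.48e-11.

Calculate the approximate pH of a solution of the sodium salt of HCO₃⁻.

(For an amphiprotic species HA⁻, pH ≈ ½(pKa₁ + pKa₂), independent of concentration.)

pKa₁ = -log(3.82e-07) = 6.42; pKa₂ = -log(4.48e-11) = 10.35. For an amphiprotic species, pH ≈ ½(pKa₁ + pKa₂) = ½(6.42 + 10.35) = 8.38.

pH = 8.38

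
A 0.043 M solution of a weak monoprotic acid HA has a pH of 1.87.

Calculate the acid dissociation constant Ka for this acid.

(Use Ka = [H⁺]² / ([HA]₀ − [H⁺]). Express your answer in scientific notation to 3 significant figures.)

[H⁺] = 10^(−pH) = 10^(−1.87) = 1.349e-02 M. For HA ⇌ H⁺ + A⁻, Ka = [H⁺][A⁻]/[HA] = [H⁺]² / ([HA]₀ − [H⁺]) = (1.349e-02)² / (0.043 − 1.349e-02) = 6.17e-03.

K_a = 6.17e-03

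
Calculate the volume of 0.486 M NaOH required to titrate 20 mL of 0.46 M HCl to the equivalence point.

At equivalence: moles acid = moles base. moles HCl = 0.46 × 20/1000 = 0.0092 mol. V_base = moles / 0.486 × 1000 = 18.9 mL.

V_{base} = 18.9 mL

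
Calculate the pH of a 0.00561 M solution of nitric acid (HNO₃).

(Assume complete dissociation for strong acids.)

[H⁺] = 0.00561 M for strong acid. pH = -log[H⁺] = -log(0.00561)

pH = 2.25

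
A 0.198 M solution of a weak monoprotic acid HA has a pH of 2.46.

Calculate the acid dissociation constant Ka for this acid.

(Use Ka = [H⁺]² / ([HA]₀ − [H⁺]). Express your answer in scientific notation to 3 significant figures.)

[H⁺] = 10^(−pH) = 10^(−2.46) = 3.467e-03 M. For HA ⇌ H⁺ + A⁻, Ka = [H⁺][A⁻]/[HA] = [H⁺]² / ([HA]₀ − [H⁺]) = (3.467e-03)² / (0.198 − 3.467e-03) = 6.18e-05.

K_a = 6.18e-05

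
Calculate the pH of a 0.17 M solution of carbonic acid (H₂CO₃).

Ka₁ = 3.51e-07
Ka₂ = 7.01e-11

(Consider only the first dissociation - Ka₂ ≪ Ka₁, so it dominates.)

First dissociation dominates. From Ka₁ = [H⁺][HA⁻]/[H₂A], x² + Ka₁·x − Ka₁·C = 0 with C = 0.17 M and Ka₁ = 3.51e-07. Solving: [H⁺] = (−Ka₁ + √(Ka₁² + 4·Ka₁·C)) / 2 = 2.4410e-04 M. pH = -log(2.4410e-04) = 3.61.

pH = 3.61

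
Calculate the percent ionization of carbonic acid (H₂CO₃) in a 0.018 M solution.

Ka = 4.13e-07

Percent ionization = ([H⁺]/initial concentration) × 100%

Using Ka equilibrium: x² + Ka×x - Ka×C = 0. Solving: [H⁺] = 8.6014e-05. Percent = (8.6014e-05/0.018) × 100

Percent ionization = 0.478%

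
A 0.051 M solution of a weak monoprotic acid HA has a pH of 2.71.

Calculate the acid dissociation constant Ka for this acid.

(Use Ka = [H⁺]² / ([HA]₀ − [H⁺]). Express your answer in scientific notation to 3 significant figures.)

[H⁺] = 10^(−pH) = 10^(−2.71) = 1.950e-03 M. For HA ⇌ H⁺ + A⁻, Ka = [H⁺][A⁻]/[HA] = [H⁺]² / ([HA]₀ − [H⁺]) = (1.950e-03)² / (0.051 − 1.950e-03) = 7.75e-05.

K_a = 7.75e-05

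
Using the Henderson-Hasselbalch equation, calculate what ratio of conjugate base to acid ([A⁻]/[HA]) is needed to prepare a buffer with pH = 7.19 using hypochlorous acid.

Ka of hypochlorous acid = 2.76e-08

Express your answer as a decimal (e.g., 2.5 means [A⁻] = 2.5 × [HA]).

pKa = -log(2.76e-08) = 7.5591. pH = pKa + log([A⁻]/[HA]), so log([A⁻]/[HA]) = pH − pKa = 7.19 − 7.5591 = -0.3691. [A⁻]/[HA] = 10^(-0.3691) = 0.427

[A⁻]/[HA] = 0.427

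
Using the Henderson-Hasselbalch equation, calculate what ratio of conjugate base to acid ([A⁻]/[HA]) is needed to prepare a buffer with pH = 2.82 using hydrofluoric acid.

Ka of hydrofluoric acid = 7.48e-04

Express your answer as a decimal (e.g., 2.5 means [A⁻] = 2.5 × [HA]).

pKa = -log(7.48e-04) = 3.1261. pH = pKa + log([A⁻]/[HA]), so log([A⁻]/[HA]) = pH − pKa = 2.82 − 3.1261 = -0.3061. [A⁻]/[HA] = 10^(-0.3061) = 0.494

[A⁻]/[HA] = 0.494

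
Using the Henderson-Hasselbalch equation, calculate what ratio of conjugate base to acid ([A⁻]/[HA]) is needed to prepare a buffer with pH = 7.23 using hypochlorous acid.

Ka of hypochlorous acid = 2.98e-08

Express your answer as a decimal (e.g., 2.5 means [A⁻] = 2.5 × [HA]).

pKa = -log(2.98e-08) = 7.5258. pH = pKa + log([A⁻]/[HA]), so log([A⁻]/[HA]) = pH − pKa = 7.23 − 7.5258 = -0.2958. [A⁻]/[HA] = 10^(-0.2958) = 0.506

[A⁻]/[HA] = 0.506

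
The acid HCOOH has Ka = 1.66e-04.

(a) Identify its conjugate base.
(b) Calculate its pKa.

(a) The conjugate base is formed by removing one H⁺ from HCOOH, giving HCOO⁻. (b) pKa = -log(Ka) = -log(1.66e-04) = 3.78.

Conjugate base: HCOO⁻; pK_a = 3.78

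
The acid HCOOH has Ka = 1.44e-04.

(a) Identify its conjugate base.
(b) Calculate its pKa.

(a) The conjugate base is formed by removing one H⁺ from HCOOH, giving HCOO⁻. (b) pKa = -log(Ka) = -log(1.44e-04) = 3.84.

Conjugate base: HCOO⁻; pK_a = 3.84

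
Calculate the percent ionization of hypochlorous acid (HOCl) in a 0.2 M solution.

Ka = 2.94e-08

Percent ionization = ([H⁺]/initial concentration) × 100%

Using Ka equilibrium: x² + Ka×x - Ka×C = 0. Solving: [H⁺] = 7.6666e-05. Percent = (7.6666e-05/0.2) × 100

Percent ionization = 0.0383%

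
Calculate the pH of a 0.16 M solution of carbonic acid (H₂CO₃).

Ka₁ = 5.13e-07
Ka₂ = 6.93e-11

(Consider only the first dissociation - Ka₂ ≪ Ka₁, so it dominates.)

First dissociation dominates. From Ka₁ = [H⁺][HA⁻]/[H₂A], x² + Ka₁·x − Ka₁·C = 0 with C = 0.16 M and Ka₁ = 5.13e-07. Solving: [H⁺] = (−Ka₁ + √(Ka₁² + 4·Ka₁·C)) / 2 = 2.8624e-04 M. pH = -log(2.8624e-04) = 3.54.

pH = 3.54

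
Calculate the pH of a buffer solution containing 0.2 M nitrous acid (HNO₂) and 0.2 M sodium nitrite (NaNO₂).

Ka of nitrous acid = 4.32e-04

pKa = -log(4.32e-04) = 3.36. pH = pKa + log([A⁻]/[HA]) = 3.36 + log(0.2/0.2)

pH = 3.36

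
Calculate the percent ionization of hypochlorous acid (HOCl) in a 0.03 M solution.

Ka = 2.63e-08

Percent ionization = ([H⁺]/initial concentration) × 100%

Using Ka equilibrium: x² + Ka×x - Ka×C = 0. Solving: [H⁺] = 2.8076e-05. Percent = (2.8076e-05/0.03) × 100

Percent ionization = 0.0936%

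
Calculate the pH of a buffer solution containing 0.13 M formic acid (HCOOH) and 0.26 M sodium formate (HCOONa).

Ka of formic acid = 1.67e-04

pKa = -log(1.67e-04) = 3.78. pH = pKa + log([A⁻]/[HA]) = 3.78 + log(0.26/0.13)

pH = 4.08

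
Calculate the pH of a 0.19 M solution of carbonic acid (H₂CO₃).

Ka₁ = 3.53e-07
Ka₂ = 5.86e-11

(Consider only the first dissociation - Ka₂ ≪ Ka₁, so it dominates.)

First dissociation dominates. From Ka₁ = [H⁺][HA⁻]/[H₂A], x² + Ka₁·x − Ka₁·C = 0 with C = 0.19 M and Ka₁ = 3.53e-07. Solving: [H⁺] = (−Ka₁ + √(Ka₁² + 4·Ka₁·C)) / 2 = 2.5880e-04 M. pH = -log(2.5880e-04) = 3.59.

pH = 3.59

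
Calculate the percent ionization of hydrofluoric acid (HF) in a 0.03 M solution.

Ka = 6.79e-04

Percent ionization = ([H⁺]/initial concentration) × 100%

Using Ka equilibrium: x² + Ka×x - Ka×C = 0. Solving: [H⁺] = 4.1866e-03. Percent = (4.1866e-03/0.03) × 100

Percent ionization = 14%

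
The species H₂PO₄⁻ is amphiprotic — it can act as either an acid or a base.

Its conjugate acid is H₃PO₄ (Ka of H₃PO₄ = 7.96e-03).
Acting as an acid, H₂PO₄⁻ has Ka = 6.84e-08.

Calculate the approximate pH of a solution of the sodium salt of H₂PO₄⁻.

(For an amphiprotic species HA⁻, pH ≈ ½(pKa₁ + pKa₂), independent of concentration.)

pKa₁ = -log(7.96e-03) = 2.10; pKa₂ = -log(6.84e-08) = 7.16. For an amphiprotic species, pH ≈ ½(pKa₁ + pKa₂) = ½(2.10 + 7.16) = 4.63.

pH = 4.63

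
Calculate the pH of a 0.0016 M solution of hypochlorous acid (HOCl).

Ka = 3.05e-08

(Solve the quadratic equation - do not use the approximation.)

x² + Ka×x - Ka×C = 0. Using quadratic formula: [H⁺] = 6.9705e-06

pH = 5.16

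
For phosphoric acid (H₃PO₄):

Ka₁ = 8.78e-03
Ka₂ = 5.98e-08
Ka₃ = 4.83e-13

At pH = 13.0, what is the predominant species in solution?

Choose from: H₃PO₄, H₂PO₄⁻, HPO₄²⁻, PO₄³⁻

pKa₁ = 2.06, pKa₂ = 7.22, pKa₃ = 12.32. For a polyprotic acid the predominant species crosses at each pKa: below pKa_n the protonated form dominates, above it the deprotonated form does. At pH = 13.0, the predominant species is PO₄³⁻.

PO₄³⁻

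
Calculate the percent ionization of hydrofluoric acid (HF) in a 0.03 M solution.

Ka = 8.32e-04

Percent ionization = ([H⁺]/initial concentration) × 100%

Using Ka equilibrium: x² + Ka×x - Ka×C = 0. Solving: [H⁺] = 4.5973e-03. Percent = (4.5973e-03/0.03) × 100

Percent ionization = 15.3%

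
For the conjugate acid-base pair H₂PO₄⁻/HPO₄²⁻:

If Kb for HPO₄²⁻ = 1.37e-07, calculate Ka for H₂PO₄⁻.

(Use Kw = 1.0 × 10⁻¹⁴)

For a conjugate pair Ka × Kb = Kw, so Ka = Kw/Kb = 1.0 × 10⁻¹⁴ / 1.37e-07 = 7.30e-08.

K_a = 7.30e-08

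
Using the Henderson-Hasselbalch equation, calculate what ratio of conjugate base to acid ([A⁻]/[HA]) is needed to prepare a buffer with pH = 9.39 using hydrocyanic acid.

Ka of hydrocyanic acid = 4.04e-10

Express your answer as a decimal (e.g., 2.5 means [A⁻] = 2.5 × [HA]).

pKa = -log(4.04e-10) = 9.3936. pH = pKa + log([A⁻]/[HA]), so log([A⁻]/[HA]) = pH − pKa = 9.39 − 9.3936 = -0.0036. [A⁻]/[HA] = 10^(-0.0036) = 0.992

[A⁻]/[HA] = 0.992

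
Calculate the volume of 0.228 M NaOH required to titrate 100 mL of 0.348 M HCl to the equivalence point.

At equivalence: moles acid = moles base. moles HCl = 0.348 × 100/1000 = 0.0348 mol. V_base = moles / 0.228 × 1000 = 152.6 mL.

V_{base} = 152.6 mL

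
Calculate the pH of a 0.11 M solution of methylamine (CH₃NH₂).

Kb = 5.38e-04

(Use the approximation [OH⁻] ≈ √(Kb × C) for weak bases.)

[OH⁻] = √(Kb × C) = √(5.38e-04 × 0.11) = 7.6929e-03. pOH = 2.11, pH = 14 - pOH

pH = 11.89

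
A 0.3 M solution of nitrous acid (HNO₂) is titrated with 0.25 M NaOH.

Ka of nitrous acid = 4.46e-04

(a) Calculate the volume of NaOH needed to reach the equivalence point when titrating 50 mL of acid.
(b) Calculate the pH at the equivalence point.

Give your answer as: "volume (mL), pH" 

moles acid = 0.3 × 50/1000 = 0.015 mol; V_base = moles/0.25 × 1000 = 60.0 mL. At equivalence only the conjugate base is present: [A⁻] = 0.015/0.110 = 1.3636e-01 M. Kb = Kw/Ka = 2.24e-11; [OH⁻] = √(Kb × [A⁻]) = 1.7486e-06; pOH = 5.76; pH = 14 - pOH = 8.24.

V = 60.0 mL, pH = 8.24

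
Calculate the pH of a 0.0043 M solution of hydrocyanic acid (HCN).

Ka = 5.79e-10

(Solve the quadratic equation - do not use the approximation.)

x² + Ka×x - Ka×C = 0. Using quadratic formula: [H⁺] = 1.5776e-06

pH = 5.80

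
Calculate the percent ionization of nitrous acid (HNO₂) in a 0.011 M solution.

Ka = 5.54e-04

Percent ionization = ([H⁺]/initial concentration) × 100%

Using Ka equilibrium: x² + Ka×x - Ka×C = 0. Solving: [H⁺] = 2.2071e-03. Percent = (2.2071e-03/0.011) × 100

Percent ionization = 20.1%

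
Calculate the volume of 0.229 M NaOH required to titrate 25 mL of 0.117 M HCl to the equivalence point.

At equivalence: moles acid = moles base. moles HCl = 0.117 × 25/1000 = 0.002925 mol. V_base = moles / 0.229 × 1000 = 12.8 mL.

V_{base} = 12.8 mL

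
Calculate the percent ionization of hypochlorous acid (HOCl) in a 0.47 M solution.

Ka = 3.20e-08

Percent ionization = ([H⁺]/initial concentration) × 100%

Using Ka equilibrium: x² + Ka×x - Ka×C = 0. Solving: [H⁺] = 1.2262e-04. Percent = (1.2262e-04/0.47) × 100

Percent ionization = 0.0261%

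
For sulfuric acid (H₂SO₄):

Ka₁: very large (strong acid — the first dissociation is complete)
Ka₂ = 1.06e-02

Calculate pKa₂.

pKa₂ = -log(Ka₂) = -log(1.06e-02) = 1.97.

pK_{a2} = 1.97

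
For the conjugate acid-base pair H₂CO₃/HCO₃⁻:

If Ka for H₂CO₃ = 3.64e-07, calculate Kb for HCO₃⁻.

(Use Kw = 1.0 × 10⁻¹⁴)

For a conjugate pair Ka × Kb = Kw, so Kb = Kw/Ka = 1.0 × 10⁻¹⁴ / 3.64e-07 = 2.75e-08.

K_b = 2.75e-08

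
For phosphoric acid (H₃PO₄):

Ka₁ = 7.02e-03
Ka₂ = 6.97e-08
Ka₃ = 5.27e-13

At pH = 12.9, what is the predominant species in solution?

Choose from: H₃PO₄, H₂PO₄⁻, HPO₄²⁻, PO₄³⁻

pKa₁ = 2.15, pKa₂ = 7.16, pKa₃ = 12.28. For a polyprotic acid the predominant species crosses at each pKa: below pKa_n the protonated form dominates, above it the deprotonated form does. At pH = 12.9, the predominant species is PO₄³⁻.

PO₄³⁻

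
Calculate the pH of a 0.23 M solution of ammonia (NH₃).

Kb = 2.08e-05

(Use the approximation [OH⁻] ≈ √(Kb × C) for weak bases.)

[OH⁻] = √(Kb × C) = √(2.08e-05 × 0.23) = 2.1872e-03. pOH = 2.66, pH = 14 - pOH

pH = 11.34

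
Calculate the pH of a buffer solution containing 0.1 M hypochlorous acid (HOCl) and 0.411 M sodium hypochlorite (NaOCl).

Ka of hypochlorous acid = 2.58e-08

pKa = -log(2.58e-08) = 7.59. pH = pKa + log([A⁻]/[HA]) = 7.59 + log(0.411/0.1)

pH = 8.20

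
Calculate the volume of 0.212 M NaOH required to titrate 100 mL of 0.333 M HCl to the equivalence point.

At equivalence: moles acid = moles base. moles HCl = 0.333 × 100/1000 = 0.0333 mol. V_base = moles / 0.212 × 1000 = 157.1 mL.

V_{base} = 157.1 mL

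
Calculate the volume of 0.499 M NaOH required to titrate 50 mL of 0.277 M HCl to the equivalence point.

At equivalence: moles acid = moles base. moles HCl = 0.277 × 50/1000 = 0.01385 mol. V_base = moles / 0.499 × 1000 = 27.8 mL.

V_{base} = 27.8 mL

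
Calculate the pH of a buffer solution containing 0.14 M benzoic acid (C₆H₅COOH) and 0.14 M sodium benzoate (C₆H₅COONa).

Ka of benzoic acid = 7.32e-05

pKa = -log(7.32e-05) = 4.14. pH = pKa + log([A⁻]/[HA]) = 4.14 + log(0.14/0.14)

pH = 4.14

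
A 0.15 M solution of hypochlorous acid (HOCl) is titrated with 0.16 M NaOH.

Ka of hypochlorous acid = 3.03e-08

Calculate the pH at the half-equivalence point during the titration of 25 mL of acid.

At half-equivalence [HA] = [A⁻], so Henderson-Hasselbalch gives pH = pKa = -log(3.03e-08) = 7.52.

pH = pKa = 7.52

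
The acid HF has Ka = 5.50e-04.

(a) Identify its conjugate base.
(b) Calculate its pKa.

(a) The conjugate base is formed by removing one H⁺ from HF, giving F⁻. (b) pKa = -log(Ka) = -log(5.50e-04) = 3.26.

Conjugate base: F⁻; pK_a = 3.26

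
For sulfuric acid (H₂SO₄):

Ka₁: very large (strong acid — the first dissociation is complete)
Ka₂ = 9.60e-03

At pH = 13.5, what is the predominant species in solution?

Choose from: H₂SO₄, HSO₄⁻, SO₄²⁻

The first dissociation is complete, so H₂SO₄ itself is never the predominant species in water; pKa₂ = -log(9.60e-03) = 2.02. For a polyprotic acid the predominant species crosses at each pKa: below pKa_n the protonated form dominates, above it the deprotonated form does. At pH = 13.5, the predominant species is SO₄²⁻.

SO₄²⁻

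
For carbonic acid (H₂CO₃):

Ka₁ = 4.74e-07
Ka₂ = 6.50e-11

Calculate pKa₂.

pKa₂ = -log(Ka₂) = -log(6.50e-11) = 10.19.

pK_{a2} = 10.19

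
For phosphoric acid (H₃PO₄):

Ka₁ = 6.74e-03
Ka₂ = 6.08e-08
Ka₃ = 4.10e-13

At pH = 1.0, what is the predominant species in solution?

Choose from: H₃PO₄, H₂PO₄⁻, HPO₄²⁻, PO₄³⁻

pKa₁ = 2.17, pKa₂ = 7.22, pKa₃ = 12.39. For a polyprotic acid the predominant species crosses at each pKa: below pKa_n the protonated form dominates, above it the deprotonated form does. At pH = 1.0, the predominant species is H₃PO₄.

H₃PO₄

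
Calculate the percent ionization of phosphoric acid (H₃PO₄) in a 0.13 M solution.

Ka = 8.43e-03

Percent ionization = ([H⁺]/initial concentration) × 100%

Using Ka equilibrium: x² + Ka×x - Ka×C = 0. Solving: [H⁺] = 2.9157e-02. Percent = (2.9157e-02/0.13) × 100

Percent ionization = 22.4%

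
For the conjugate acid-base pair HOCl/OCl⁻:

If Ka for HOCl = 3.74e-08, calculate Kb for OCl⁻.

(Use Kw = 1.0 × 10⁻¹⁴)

For a conjugate pair Ka × Kb = Kw, so Kb = Kw/Ka = 1.0 × 10⁻¹⁴ / 3.74e-08 = 2.67e-07.

K_b = 2.67e-07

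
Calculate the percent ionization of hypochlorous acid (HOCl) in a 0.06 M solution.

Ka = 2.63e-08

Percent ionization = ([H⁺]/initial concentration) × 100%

Using Ka equilibrium: x² + Ka×x - Ka×C = 0. Solving: [H⁺] = 3.9711e-05. Percent = (3.9711e-05/0.06) × 100

Percent ionization = 0.0662%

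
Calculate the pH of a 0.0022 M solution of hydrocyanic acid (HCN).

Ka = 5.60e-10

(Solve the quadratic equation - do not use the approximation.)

x² + Ka×x - Ka×C = 0. Using quadratic formula: [H⁺] = 1.1097e-06

pH = 5.95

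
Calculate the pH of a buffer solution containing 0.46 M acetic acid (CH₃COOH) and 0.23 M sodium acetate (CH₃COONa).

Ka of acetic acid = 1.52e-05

pKa = -log(1.52e-05) = 4.82. pH = pKa + log([A⁻]/[HA]) = 4.82 + log(0.23/0.46)

pH = 4.52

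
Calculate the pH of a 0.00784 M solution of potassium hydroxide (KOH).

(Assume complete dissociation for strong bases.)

[OH⁻] = 0.00784 M for strong base. pOH = -log[OH⁻] = 2.11, pH = 14 - pOH

pH = 11.89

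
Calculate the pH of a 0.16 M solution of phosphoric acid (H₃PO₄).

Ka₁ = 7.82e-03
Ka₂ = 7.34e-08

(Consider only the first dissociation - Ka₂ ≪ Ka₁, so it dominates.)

First dissociation dominates. From Ka₁ = [H⁺][HA⁻]/[H₂A], x² + Ka₁·x − Ka₁·C = 0 with C = 0.16 M and Ka₁ = 7.82e-03. Solving: [H⁺] = (−Ka₁ + √(Ka₁² + 4·Ka₁·C)) / 2 = 3.1678e-02 M. pH = -log(3.1678e-02) = 1.50.

pH = 1.50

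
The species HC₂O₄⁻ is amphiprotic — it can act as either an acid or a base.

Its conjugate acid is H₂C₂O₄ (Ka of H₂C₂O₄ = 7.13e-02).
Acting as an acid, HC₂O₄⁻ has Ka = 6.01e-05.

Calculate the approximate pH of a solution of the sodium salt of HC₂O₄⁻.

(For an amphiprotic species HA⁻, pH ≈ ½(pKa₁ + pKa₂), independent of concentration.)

pKa₁ = -log(7.13e-02) = 1.15; pKa₂ = -log(6.01e-05) = 4.22. For an amphiprotic species, pH ≈ ½(pKa₁ + pKa₂) = ½(1.15 + 4.22) = 2.68.

pH = 2.68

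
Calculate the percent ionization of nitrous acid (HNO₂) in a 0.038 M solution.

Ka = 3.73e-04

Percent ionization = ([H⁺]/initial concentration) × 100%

Using Ka equilibrium: x² + Ka×x - Ka×C = 0. Solving: [H⁺] = 3.5830e-03. Percent = (3.5830e-03/0.038) × 100

Percent ionization = 9.43%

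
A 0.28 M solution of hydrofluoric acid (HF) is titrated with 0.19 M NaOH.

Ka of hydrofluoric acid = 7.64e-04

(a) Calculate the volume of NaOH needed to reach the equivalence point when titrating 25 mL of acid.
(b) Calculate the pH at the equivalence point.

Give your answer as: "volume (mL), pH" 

moles acid = 0.28 × 25/1000 = 0.007 mol; V_base = moles/0.19 × 1000 = 36.8 mL. At equivalence only the conjugate base is present: [A⁻] = 0.007/0.062 = 1.1319e-01 M. Kb = Kw/Ka = 1.31e-11; [OH⁻] = √(Kb × [A⁻]) = 1.2172e-06; pOH = 5.91; pH = 14 - pOH = 8.09.

V = 36.8 mL, pH = 8.09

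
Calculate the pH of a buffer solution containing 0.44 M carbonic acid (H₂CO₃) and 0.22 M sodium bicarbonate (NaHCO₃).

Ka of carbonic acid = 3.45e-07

pKa = -log(3.45e-07) = 6.46. pH = pKa + log([A⁻]/[HA]) = 6.46 + log(0.22/0.44)

pH = 6.16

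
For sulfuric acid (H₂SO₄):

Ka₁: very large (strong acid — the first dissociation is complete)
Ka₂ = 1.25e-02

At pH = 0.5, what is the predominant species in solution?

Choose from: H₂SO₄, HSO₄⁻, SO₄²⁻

The first dissociation is complete, so H₂SO₄ itself is never the predominant species in water; pKa₂ = -log(1.25e-02) = 1.90. For a polyprotic acid the predominant species crosses at each pKa: below pKa_n the protonated form dominates, above it the deprotonated form does. At pH = 0.5, the predominant species is HSO₄⁻.

HSO₄⁻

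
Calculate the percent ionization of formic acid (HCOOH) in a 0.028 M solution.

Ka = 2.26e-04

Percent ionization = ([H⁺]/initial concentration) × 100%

Using Ka equilibrium: x² + Ka×x - Ka×C = 0. Solving: [H⁺] = 2.4051e-03. Percent = (2.4051e-03/0.028) × 100

Percent ionization = 8.59%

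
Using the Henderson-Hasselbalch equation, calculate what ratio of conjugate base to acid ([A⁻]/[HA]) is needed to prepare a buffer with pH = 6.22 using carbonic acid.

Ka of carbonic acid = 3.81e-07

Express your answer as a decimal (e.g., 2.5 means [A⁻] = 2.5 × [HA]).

pKa = -log(3.81e-07) = 6.4191. pH = pKa + log([A⁻]/[HA]), so log([A⁻]/[HA]) = pH − pKa = 6.22 − 6.4191 = -0.1991. [A⁻]/[HA] = 10^(-0.1991) = 0.632

[A⁻]/[HA] = 0.632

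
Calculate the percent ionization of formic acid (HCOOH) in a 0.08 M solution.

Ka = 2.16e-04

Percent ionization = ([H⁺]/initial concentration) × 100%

Using Ka equilibrium: x² + Ka×x - Ka×C = 0. Solving: [H⁺] = 4.0503e-03. Percent = (4.0503e-03/0.08) × 100

Percent ionization = 5.06%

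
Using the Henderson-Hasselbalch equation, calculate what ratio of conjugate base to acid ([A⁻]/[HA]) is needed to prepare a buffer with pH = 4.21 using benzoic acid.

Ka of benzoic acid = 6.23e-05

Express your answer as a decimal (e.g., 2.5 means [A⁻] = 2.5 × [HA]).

pKa = -log(6.23e-05) = 4.2055. pH = pKa + log([A⁻]/[HA]), so log([A⁻]/[HA]) = pH − pKa = 4.21 − 4.2055 = 0.0045. [A⁻]/[HA] = 10^(0.0045) = 1.01

[A⁻]/[HA] = 1.01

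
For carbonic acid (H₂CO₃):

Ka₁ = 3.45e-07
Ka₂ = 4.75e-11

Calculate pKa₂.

pKa₂ = -log(Ka₂) = -log(4.75e-11) = 10.32.

pK_{a2} = 10.32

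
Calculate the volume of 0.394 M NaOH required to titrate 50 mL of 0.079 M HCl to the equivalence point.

At equivalence: moles acid = moles base. moles HCl = 0.079 × 50/1000 = 0.00395 mol. V_base = moles / 0.394 × 1000 = 10.0 mL.

V_{base} = 10.0 mL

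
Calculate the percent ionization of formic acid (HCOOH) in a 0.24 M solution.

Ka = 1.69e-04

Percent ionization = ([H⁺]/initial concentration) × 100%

Using Ka equilibrium: x² + Ka×x - Ka×C = 0. Solving: [H⁺] = 6.2847e-03. Percent = (6.2847e-03/0.24) × 100

Percent ionization = 2.62%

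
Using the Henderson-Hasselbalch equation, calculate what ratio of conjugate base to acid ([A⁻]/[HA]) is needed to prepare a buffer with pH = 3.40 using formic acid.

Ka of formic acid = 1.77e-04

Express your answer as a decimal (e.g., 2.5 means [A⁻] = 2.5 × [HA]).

pKa = -log(1.77e-04) = 3.7520. pH = pKa + log([A⁻]/[HA]), so log([A⁻]/[HA]) = pH − pKa = 3.40 − 3.7520 = -0.3520. [A⁻]/[HA] = 10^(-0.3520) = 0.445

[A⁻]/[HA] = 0.445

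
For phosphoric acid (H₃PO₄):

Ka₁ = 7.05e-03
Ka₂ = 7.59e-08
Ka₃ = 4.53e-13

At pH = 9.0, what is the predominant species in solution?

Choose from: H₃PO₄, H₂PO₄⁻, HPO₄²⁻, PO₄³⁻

pKa₁ = 2.15, pKa₂ = 7.12, pKa₃ = 12.34. For a polyprotic acid the predominant species crosses at each pKa: below pKa_n the protonated form dominates, above it the deprotonated form does. At pH = 9.0, the predominant species is HPO₄²⁻.

HPO₄²⁻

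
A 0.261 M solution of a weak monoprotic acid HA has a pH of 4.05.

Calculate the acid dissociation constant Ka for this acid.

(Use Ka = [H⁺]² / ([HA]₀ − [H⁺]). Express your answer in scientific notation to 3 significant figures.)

[H⁺] = 10^(−pH) = 10^(−4.05) = 8.913e-05 M. For HA ⇌ H⁺ + A⁻, Ka = [H⁺][A⁻]/[HA] = [H⁺]² / ([HA]₀ − [H⁺]) = (8.913e-05)² / (0.261 − 8.913e-05) = 3.04e-08.

K_a = 3.04e-08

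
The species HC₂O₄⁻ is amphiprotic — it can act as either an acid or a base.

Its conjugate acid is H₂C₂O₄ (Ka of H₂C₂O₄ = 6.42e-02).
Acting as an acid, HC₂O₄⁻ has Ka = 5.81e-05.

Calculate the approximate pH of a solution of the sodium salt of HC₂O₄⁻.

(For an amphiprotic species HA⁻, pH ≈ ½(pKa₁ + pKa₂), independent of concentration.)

pKa₁ = -log(6.42e-02) = 1.19; pKa₂ = -log(5.81e-05) = 4.24. For an amphiprotic species, pH ≈ ½(pKa₁ + pKa₂) = ½(1.19 + 4.24) = 2.71.

pH = 2.71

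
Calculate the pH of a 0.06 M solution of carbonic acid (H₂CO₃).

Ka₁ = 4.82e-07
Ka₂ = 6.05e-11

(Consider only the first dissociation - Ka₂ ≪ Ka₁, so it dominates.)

First dissociation dominates. From Ka₁ = [H⁺][HA⁻]/[H₂A], x² + Ka₁·x − Ka₁·C = 0 with C = 0.06 M and Ka₁ = 4.82e-07. Solving: [H⁺] = (−Ka₁ + √(Ka₁² + 4·Ka₁·C)) / 2 = 1.6982e-04 M. pH = -log(1.6982e-04) = 3.77.

pH = 3.77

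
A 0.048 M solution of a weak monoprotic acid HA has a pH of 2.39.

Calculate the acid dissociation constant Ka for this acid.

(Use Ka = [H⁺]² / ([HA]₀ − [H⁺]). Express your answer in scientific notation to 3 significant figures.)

[H⁺] = 10^(−pH) = 10^(−2.39) = 4.074e-03 M. For HA ⇌ H⁺ + A⁻, Ka = [H⁺][A⁻]/[HA] = [H⁺]² / ([HA]₀ − [H⁺]) = (4.074e-03)² / (0.048 − 4.074e-03) = 3.78e-04.

K_a = 3.78e-04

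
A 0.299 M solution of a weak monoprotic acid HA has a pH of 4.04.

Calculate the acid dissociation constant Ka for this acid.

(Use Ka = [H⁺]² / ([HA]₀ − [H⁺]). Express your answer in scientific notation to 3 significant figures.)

[H⁺] = 10^(−pH) = 10^(−4.04) = 9.120e-05 M. For HA ⇌ H⁺ + A⁻, Ka = [H⁺][A⁻]/[HA] = [H⁺]² / ([HA]₀ − [H⁺]) = (9.120e-05)² / (0.299 − 9.120e-05) = 2.78e-08.

K_a = 2.78e-08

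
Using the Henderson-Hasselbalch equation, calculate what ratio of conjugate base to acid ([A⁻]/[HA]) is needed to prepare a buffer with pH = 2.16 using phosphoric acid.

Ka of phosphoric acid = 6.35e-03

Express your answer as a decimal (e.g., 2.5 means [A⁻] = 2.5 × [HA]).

pKa = -log(6.35e-03) = 2.1972. pH = pKa + log([A⁻]/[HA]), so log([A⁻]/[HA]) = pH − pKa = 2.16 − 2.1972 = -0.0372. [A⁻]/[HA] = 10^(-0.0372) = 0.918

[A⁻]/[HA] = 0.918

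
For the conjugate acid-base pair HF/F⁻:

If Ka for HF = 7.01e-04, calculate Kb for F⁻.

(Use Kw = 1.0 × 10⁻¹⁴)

For a conjugate pair Ka × Kb = Kw, so Kb = Kw/Ka = 1.0 × 10⁻¹⁴ / 7.01e-04 = 1.43e-11.

K_b = 1.43e-11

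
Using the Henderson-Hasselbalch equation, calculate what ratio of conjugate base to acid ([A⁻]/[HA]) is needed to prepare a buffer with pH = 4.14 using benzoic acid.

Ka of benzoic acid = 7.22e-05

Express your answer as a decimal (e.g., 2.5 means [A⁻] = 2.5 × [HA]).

pKa = -log(7.22e-05) = 4.1415. pH = pKa + log([A⁻]/[HA]), so log([A⁻]/[HA]) = pH − pKa = 4.14 − 4.1415 = -0.0015. [A⁻]/[HA] = 10^(-0.0015) = 0.997

[A⁻]/[HA] = 0.997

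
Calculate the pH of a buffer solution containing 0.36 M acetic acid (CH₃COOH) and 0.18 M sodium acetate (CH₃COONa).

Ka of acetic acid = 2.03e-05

pKa = -log(2.03e-05) = 4.69. pH = pKa + log([A⁻]/[HA]) = 4.69 + log(0.18/0.36)

pH = 4.39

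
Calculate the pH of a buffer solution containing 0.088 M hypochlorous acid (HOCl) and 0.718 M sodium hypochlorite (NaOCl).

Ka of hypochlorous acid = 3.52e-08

pKa = -log(3.52e-08) = 7.45. pH = pKa + log([A⁻]/[HA]) = 7.45 + log(0.718/0.088)

pH = 8.37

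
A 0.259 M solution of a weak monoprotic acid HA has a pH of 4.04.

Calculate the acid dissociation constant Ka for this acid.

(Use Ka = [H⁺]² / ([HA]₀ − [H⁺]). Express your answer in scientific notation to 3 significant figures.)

[H⁺] = 10^(−pH) = 10^(−4.04) = 9.120e-05 M. For HA ⇌ H⁺ + A⁻, Ka = [H⁺][A⁻]/[HA] = [H⁺]² / ([HA]₀ − [H⁺]) = (9.120e-05)² / (0.259 − 9.120e-05) = 3.21e-08.

K_a = 3.21e-08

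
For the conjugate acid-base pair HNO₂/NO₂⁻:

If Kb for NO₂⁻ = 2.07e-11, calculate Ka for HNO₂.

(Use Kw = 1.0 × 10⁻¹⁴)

For a conjugate pair Ka × Kb = Kw, so Ka = Kw/Kb = 1.0 × 10⁻¹⁴ / 2.07e-11 = 4.83e-04.

K_a = 4.83e-04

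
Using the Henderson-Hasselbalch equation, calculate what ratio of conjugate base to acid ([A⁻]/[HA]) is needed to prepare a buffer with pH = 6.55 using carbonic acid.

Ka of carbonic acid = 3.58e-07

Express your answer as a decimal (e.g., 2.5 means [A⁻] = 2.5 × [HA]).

pKa = -log(3.58e-07) = 6.4461. pH = pKa + log([A⁻]/[HA]), so log([A⁻]/[HA]) = pH − pKa = 6.55 − 6.4461 = 0.1039. [A⁻]/[HA] = 10^(0.1039) = 1.27

[A⁻]/[HA] = 1.27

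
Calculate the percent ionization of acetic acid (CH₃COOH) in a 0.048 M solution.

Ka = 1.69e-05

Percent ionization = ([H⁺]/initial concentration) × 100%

Using Ka equilibrium: x² + Ka×x - Ka×C = 0. Solving: [H⁺] = 8.9226e-04. Percent = (8.9226e-04/0.048) × 100

Percent ionization = 1.86%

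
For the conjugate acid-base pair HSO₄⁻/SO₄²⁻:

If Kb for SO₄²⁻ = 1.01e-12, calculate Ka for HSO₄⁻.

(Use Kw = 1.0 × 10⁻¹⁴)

For a conjugate pair Ka × Kb = Kw, so Ka = Kw/Kb = 1.0 × 10⁻¹⁴ / 1.01e-12 = 9.90e-03.

K_a = 9.90e-03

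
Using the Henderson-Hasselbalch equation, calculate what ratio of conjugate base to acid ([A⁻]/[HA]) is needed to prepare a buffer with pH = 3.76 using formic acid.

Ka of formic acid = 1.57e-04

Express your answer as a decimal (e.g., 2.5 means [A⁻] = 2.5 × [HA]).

pKa = -log(1.57e-04) = 3.8041. pH = pKa + log([A⁻]/[HA]), so log([A⁻]/[HA]) = pH − pKa = 3.76 − 3.8041 = -0.0441. [A⁻]/[HA] = 10^(-0.0441) = 0.903

[A⁻]/[HA] = 0.903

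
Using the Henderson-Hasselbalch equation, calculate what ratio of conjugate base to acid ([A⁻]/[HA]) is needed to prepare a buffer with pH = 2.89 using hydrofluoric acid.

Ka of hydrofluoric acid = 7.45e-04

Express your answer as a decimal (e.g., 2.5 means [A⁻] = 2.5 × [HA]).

pKa = -log(7.45e-04) = 3.1278. pH = pKa + log([A⁻]/[HA]), so log([A⁻]/[HA]) = pH − pKa = 2.89 − 3.1278 = -0.2378. [A⁻]/[HA] = 10^(-0.2378) = 0.578

[A⁻]/[HA] = 0.578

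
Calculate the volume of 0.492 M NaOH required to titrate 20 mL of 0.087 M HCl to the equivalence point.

At equivalence: moles acid = moles base. moles HCl = 0.087 × 20/1000 = 0.00174 mol. V_base = moles / 0.492 × 1000 = 3.5 mL.

V_{base} = 3.5 mL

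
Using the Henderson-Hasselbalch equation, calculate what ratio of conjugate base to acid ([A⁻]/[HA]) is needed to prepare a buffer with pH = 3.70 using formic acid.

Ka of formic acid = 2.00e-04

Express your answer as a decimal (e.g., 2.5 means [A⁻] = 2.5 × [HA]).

pKa = -log(2.00e-04) = 3.6990. pH = pKa + log([A⁻]/[HA]), so log([A⁻]/[HA]) = pH − pKa = 3.70 − 3.6990 = 0.0010. [A⁻]/[HA] = 10^(0.0010) = 1.00

[A⁻]/[HA] = 1.00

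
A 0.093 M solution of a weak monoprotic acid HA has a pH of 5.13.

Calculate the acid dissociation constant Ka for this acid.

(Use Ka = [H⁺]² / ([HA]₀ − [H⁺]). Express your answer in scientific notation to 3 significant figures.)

[H⁺] = 10^(−pH) = 10^(−5.13) = 7.413e-06 M. For HA ⇌ H⁺ + A⁻, Ka = [H⁺][A⁻]/[HA] = [H⁺]² / ([HA]₀ − [H⁺]) = (7.413e-06)² / (0.093 − 7.413e-06) = 5.91e-10.

K_a = 5.91e-10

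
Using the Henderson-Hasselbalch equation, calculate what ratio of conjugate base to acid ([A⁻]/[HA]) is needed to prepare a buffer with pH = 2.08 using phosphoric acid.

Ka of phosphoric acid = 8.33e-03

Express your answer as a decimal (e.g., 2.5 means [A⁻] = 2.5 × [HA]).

pKa = -log(8.33e-03) = 2.0794. pH = pKa + log([A⁻]/[HA]), so log([A⁻]/[HA]) = pH − pKa = 2.08 − 2.0794 = 0.0006. [A⁻]/[HA] = 10^(0.0006) = 1.00

[A⁻]/[HA] = 1.00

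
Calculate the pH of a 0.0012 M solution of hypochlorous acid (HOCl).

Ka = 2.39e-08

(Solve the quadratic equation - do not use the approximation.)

x² + Ka×x - Ka×C = 0. Using quadratic formula: [H⁺] = 5.3434e-06

pH = 5.27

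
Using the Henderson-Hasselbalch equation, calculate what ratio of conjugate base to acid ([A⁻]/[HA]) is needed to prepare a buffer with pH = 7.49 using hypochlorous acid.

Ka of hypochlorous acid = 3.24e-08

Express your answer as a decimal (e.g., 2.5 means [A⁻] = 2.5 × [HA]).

pKa = -log(3.24e-08) = 7.4895. pH = pKa + log([A⁻]/[HA]), so log([A⁻]/[HA]) = pH − pKa = 7.49 − 7.4895 = 0.0005. [A⁻]/[HA] = 10^(0.0005) = 1.00

[A⁻]/[HA] = 1.00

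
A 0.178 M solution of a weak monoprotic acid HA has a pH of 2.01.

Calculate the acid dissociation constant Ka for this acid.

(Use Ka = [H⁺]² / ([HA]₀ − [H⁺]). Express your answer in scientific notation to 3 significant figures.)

[H⁺] = 10^(−pH) = 10^(−2.01) = 9.772e-03 M. For HA ⇌ H⁺ + A⁻, Ka = [H⁺][A⁻]/[HA] = [H⁺]² / ([HA]₀ − [H⁺]) = (9.772e-03)² / (0.178 − 9.772e-03) = 5.68e-04.

K_a = 5.68e-04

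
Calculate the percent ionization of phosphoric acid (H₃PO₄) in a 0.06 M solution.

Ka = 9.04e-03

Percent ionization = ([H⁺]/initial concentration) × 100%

Using Ka equilibrium: x² + Ka×x - Ka×C = 0. Solving: [H⁺] = 1.9204e-02. Percent = (1.9204e-02/0.06) × 100

Percent ionization = 32%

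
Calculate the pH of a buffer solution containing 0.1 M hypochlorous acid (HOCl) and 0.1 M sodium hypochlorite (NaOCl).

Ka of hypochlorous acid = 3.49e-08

pKa = -log(3.49e-08) = 7.46. pH = pKa + log([A⁻]/[HA]) = 7.46 + log(0.1/0.1)

pH = 7.46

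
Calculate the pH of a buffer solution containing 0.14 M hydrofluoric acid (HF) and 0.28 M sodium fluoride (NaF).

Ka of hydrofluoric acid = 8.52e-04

pKa = -log(8.52e-04) = 3.07. pH = pKa + log([A⁻]/[HA]) = 3.07 + log(0.28/0.14)

pH = 3.37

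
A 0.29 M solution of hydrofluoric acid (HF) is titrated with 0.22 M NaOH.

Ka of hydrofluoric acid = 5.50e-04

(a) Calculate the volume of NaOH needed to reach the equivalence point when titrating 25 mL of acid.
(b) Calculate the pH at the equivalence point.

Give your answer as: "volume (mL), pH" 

moles acid = 0.29 × 25/1000 = 0.00725 mol; V_base = moles/0.22 × 1000 = 33.0 mL. At equivalence only the conjugate base is present: [A⁻] = 0.00725/0.058 = 1.2510e-01 M. Kb = Kw/Ka = 1.82e-11; [OH⁻] = √(Kb × [A⁻]) = 1.5081e-06; pOH = 5.82; pH = 14 - pOH = 8.18.

V = 33.0 mL, pH = 8.18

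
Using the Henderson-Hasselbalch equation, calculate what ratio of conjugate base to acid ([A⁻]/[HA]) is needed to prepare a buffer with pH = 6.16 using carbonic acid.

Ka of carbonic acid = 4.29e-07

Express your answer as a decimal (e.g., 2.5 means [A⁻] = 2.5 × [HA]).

pKa = -log(4.29e-07) = 6.3675. pH = pKa + log([A⁻]/[HA]), so log([A⁻]/[HA]) = pH − pKa = 6.16 − 6.3675 = -0.2075. [A⁻]/[HA] = 10^(-0.2075) = 0.620

[A⁻]/[HA] = 0.620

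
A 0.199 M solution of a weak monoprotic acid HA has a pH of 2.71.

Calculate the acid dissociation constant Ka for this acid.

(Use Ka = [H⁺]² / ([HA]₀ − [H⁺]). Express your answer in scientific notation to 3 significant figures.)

[H⁺] = 10^(−pH) = 10^(−2.71) = 1.950e-03 M. For HA ⇌ H⁺ + A⁻, Ka = [H⁺][A⁻]/[HA] = [H⁺]² / ([HA]₀ − [H⁺]) = (1.950e-03)² / (0.199 − 1.950e-03) = 1.93e-05.

K_a = 1.93e-05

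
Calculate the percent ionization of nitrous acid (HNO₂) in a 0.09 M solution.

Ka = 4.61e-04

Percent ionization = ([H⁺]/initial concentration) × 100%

Using Ka equilibrium: x² + Ka×x - Ka×C = 0. Solving: [H⁺] = 6.2149e-03. Percent = (6.2149e-03/0.09) × 100

Percent ionization = 6.91%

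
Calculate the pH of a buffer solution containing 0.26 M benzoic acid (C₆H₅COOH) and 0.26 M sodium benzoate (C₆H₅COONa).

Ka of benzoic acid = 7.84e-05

pKa = -log(7.84e-05) = 4.11. pH = pKa + log([A⁻]/[HA]) = 4.11 + log(0.26/0.26)

pH = 4.11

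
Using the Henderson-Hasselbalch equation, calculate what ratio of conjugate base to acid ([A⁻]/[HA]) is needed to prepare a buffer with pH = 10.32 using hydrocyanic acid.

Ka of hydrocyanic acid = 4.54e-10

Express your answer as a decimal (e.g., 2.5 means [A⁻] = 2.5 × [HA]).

pKa = -log(4.54e-10) = 9.3429. pH = pKa + log([A⁻]/[HA]), so log([A⁻]/[HA]) = pH − pKa = 10.32 − 9.3429 = 0.9771. [A⁻]/[HA] = 10^(0.9771) = 9.49

[A⁻]/[HA] = 9.49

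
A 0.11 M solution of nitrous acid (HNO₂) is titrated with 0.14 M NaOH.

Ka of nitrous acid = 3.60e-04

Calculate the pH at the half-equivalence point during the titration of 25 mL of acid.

At half-equivalence [HA] = [A⁻], so Henderson-Hasselbalch gives pH = pKa = -log(3.60e-04) = 3.44.

pH = pKa = 3.44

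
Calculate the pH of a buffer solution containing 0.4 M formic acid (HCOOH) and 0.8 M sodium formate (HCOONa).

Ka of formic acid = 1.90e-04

pKa = -log(1.90e-04) = 3.72. pH = pKa + log([A⁻]/[HA]) = 3.72 + log(0.8/0.4)

pH = 4.02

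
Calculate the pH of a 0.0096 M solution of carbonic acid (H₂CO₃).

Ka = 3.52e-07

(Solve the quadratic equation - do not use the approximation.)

x² + Ka×x - Ka×C = 0. Using quadratic formula: [H⁺] = 5.7955e-05

pH = 4.24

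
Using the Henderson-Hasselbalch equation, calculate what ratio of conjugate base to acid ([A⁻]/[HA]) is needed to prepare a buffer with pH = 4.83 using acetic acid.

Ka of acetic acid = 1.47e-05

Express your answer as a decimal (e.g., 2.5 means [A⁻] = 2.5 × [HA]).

pKa = -log(1.47e-05) = 4.8327. pH = pKa + log([A⁻]/[HA]), so log([A⁻]/[HA]) = pH − pKa = 4.83 − 4.8327 = -0.0027. [A⁻]/[HA] = 10^(-0.0027) = 0.994

[A⁻]/[HA] = 0.994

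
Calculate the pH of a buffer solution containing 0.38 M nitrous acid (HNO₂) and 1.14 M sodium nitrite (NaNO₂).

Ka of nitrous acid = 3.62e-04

pKa = -log(3.62e-04) = 3.44. pH = pKa + log([A⁻]/[HA]) = 3.44 + log(1.14/0.38)

pH = 3.92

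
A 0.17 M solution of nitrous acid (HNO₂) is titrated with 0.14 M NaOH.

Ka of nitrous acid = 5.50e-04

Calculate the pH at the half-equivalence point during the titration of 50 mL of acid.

At half-equivalence [HA] = [A⁻], so Henderson-Hasselbalch gives pH = pKa = -log(5.50e-04) = 3.26.

pH = pKa = 3.26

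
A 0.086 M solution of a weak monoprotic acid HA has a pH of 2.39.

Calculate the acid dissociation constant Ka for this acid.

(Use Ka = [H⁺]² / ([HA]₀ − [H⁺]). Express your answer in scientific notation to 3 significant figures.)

[H⁺] = 10^(−pH) = 10^(−2.39) = 4.074e-03 M. For HA ⇌ H⁺ + A⁻, Ka = [H⁺][A⁻]/[HA] = [H⁺]² / ([HA]₀ − [H⁺]) = (4.074e-03)² / (0.086 − 4.074e-03) = 2.03e-04.

K_a = 2.03e-04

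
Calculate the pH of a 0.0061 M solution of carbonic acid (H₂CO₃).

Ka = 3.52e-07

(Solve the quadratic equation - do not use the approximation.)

x² + Ka×x - Ka×C = 0. Using quadratic formula: [H⁺] = 4.6162e-05

pH = 4.34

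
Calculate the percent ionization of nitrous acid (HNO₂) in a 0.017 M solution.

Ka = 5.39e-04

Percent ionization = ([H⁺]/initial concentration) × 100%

Using Ka equilibrium: x² + Ka×x - Ka×C = 0. Solving: [H⁺] = 2.7695e-03. Percent = (2.7695e-03/0.017) × 100

Percent ionization = 16.3%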